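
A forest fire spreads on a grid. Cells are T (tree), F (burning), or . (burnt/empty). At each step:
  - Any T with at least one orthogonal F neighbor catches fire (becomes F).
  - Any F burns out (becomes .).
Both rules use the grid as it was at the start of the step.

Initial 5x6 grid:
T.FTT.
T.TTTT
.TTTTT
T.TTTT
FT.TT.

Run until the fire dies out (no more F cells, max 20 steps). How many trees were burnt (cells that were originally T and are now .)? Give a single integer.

Step 1: +4 fires, +2 burnt (F count now 4)
Step 2: +3 fires, +4 burnt (F count now 3)
Step 3: +4 fires, +3 burnt (F count now 4)
Step 4: +3 fires, +4 burnt (F count now 3)
Step 5: +3 fires, +3 burnt (F count now 3)
Step 6: +2 fires, +3 burnt (F count now 2)
Step 7: +0 fires, +2 burnt (F count now 0)
Fire out after step 7
Initially T: 21, now '.': 28
Total burnt (originally-T cells now '.'): 19

Answer: 19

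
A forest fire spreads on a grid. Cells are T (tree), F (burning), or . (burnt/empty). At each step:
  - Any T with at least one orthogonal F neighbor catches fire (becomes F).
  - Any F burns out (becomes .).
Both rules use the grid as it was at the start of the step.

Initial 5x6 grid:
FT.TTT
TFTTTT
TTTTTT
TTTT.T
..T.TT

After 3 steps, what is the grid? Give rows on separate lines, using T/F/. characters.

Step 1: 4 trees catch fire, 2 burn out
  .F.TTT
  F.FTTT
  TFTTTT
  TTTT.T
  ..T.TT
Step 2: 4 trees catch fire, 4 burn out
  ...TTT
  ...FTT
  F.FTTT
  TFTT.T
  ..T.TT
Step 3: 5 trees catch fire, 4 burn out
  ...FTT
  ....FT
  ...FTT
  F.FT.T
  ..T.TT

...FTT
....FT
...FTT
F.FT.T
..T.TT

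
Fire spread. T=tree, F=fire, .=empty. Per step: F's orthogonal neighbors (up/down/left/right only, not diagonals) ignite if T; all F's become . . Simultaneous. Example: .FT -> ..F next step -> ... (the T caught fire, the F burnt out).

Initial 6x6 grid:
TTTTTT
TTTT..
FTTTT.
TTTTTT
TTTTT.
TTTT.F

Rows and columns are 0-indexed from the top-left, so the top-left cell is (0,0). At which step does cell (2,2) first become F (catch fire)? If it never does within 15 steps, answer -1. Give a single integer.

Step 1: cell (2,2)='T' (+3 fires, +2 burnt)
Step 2: cell (2,2)='F' (+5 fires, +3 burnt)
  -> target ignites at step 2
Step 3: cell (2,2)='.' (+6 fires, +5 burnt)
Step 4: cell (2,2)='.' (+6 fires, +6 burnt)
Step 5: cell (2,2)='.' (+4 fires, +6 burnt)
Step 6: cell (2,2)='.' (+4 fires, +4 burnt)
Step 7: cell (2,2)='.' (+1 fires, +4 burnt)
Step 8: cell (2,2)='.' (+0 fires, +1 burnt)
  fire out at step 8

2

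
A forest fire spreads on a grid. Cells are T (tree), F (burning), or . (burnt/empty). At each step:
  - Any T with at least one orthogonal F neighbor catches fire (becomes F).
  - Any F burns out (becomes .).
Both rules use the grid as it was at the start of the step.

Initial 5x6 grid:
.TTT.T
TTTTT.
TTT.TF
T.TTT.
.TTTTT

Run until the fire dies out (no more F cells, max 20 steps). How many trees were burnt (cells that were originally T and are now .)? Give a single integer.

Answer: 21

Derivation:
Step 1: +1 fires, +1 burnt (F count now 1)
Step 2: +2 fires, +1 burnt (F count now 2)
Step 3: +3 fires, +2 burnt (F count now 3)
Step 4: +5 fires, +3 burnt (F count now 5)
Step 5: +4 fires, +5 burnt (F count now 4)
Step 6: +4 fires, +4 burnt (F count now 4)
Step 7: +1 fires, +4 burnt (F count now 1)
Step 8: +1 fires, +1 burnt (F count now 1)
Step 9: +0 fires, +1 burnt (F count now 0)
Fire out after step 9
Initially T: 22, now '.': 29
Total burnt (originally-T cells now '.'): 21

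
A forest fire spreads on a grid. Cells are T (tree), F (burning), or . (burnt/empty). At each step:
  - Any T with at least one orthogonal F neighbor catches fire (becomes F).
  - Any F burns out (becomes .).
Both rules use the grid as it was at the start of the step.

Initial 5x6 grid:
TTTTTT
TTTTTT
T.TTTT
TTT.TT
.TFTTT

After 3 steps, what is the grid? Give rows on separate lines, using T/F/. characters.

Step 1: 3 trees catch fire, 1 burn out
  TTTTTT
  TTTTTT
  T.TTTT
  TTF.TT
  .F.FTT
Step 2: 3 trees catch fire, 3 burn out
  TTTTTT
  TTTTTT
  T.FTTT
  TF..TT
  ....FT
Step 3: 5 trees catch fire, 3 burn out
  TTTTTT
  TTFTTT
  T..FTT
  F...FT
  .....F

TTTTTT
TTFTTT
T..FTT
F...FT
.....F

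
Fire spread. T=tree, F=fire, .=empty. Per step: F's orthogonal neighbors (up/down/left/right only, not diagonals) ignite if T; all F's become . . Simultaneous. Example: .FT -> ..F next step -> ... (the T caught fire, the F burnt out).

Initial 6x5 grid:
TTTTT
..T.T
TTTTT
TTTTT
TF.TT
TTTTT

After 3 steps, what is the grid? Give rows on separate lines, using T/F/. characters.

Step 1: 3 trees catch fire, 1 burn out
  TTTTT
  ..T.T
  TTTTT
  TFTTT
  F..TT
  TFTTT
Step 2: 5 trees catch fire, 3 burn out
  TTTTT
  ..T.T
  TFTTT
  F.FTT
  ...TT
  F.FTT
Step 3: 4 trees catch fire, 5 burn out
  TTTTT
  ..T.T
  F.FTT
  ...FT
  ...TT
  ...FT

TTTTT
..T.T
F.FTT
...FT
...TT
...FT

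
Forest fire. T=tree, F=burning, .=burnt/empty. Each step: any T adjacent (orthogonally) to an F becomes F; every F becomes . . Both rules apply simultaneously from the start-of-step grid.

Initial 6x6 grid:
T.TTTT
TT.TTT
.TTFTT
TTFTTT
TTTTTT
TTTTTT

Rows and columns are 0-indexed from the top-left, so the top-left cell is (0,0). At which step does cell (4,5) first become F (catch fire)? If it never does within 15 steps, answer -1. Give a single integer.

Step 1: cell (4,5)='T' (+6 fires, +2 burnt)
Step 2: cell (4,5)='T' (+9 fires, +6 burnt)
Step 3: cell (4,5)='T' (+9 fires, +9 burnt)
Step 4: cell (4,5)='F' (+5 fires, +9 burnt)
  -> target ignites at step 4
Step 5: cell (4,5)='.' (+2 fires, +5 burnt)
Step 6: cell (4,5)='.' (+0 fires, +2 burnt)
  fire out at step 6

4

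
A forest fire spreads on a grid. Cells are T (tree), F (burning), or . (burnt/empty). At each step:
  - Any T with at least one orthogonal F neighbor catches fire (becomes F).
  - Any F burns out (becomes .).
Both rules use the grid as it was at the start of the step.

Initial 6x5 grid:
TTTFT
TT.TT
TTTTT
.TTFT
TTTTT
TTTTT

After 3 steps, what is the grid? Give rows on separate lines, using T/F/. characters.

Step 1: 7 trees catch fire, 2 burn out
  TTF.F
  TT.FT
  TTTFT
  .TF.F
  TTTFT
  TTTTT
Step 2: 8 trees catch fire, 7 burn out
  TF...
  TT..F
  TTF.F
  .F...
  TTF.F
  TTTFT
Step 3: 6 trees catch fire, 8 burn out
  F....
  TF...
  TF...
  .....
  TF...
  TTF.F

F....
TF...
TF...
.....
TF...
TTF.F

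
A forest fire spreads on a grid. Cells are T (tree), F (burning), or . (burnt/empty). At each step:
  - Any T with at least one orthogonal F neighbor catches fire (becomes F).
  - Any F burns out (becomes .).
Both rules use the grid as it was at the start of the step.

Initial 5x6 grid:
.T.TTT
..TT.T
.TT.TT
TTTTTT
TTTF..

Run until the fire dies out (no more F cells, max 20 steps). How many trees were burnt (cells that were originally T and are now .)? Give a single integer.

Answer: 19

Derivation:
Step 1: +2 fires, +1 burnt (F count now 2)
Step 2: +3 fires, +2 burnt (F count now 3)
Step 3: +5 fires, +3 burnt (F count now 5)
Step 4: +4 fires, +5 burnt (F count now 4)
Step 5: +2 fires, +4 burnt (F count now 2)
Step 6: +2 fires, +2 burnt (F count now 2)
Step 7: +1 fires, +2 burnt (F count now 1)
Step 8: +0 fires, +1 burnt (F count now 0)
Fire out after step 8
Initially T: 20, now '.': 29
Total burnt (originally-T cells now '.'): 19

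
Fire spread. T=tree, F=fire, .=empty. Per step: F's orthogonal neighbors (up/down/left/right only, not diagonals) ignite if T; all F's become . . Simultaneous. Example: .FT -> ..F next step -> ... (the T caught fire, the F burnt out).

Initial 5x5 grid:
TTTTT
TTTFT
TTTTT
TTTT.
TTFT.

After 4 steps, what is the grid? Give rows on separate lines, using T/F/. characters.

Step 1: 7 trees catch fire, 2 burn out
  TTTFT
  TTF.F
  TTTFT
  TTFT.
  TF.F.
Step 2: 8 trees catch fire, 7 burn out
  TTF.F
  TF...
  TTF.F
  TF.F.
  F....
Step 3: 4 trees catch fire, 8 burn out
  TF...
  F....
  TF...
  F....
  .....
Step 4: 2 trees catch fire, 4 burn out
  F....
  .....
  F....
  .....
  .....

F....
.....
F....
.....
.....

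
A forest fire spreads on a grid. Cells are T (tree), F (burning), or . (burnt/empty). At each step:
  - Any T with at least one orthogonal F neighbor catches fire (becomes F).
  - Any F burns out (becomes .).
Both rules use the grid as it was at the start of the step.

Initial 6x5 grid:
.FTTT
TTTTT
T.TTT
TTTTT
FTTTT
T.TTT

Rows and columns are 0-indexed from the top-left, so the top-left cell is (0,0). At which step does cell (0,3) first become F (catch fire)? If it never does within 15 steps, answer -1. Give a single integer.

Step 1: cell (0,3)='T' (+5 fires, +2 burnt)
Step 2: cell (0,3)='F' (+6 fires, +5 burnt)
  -> target ignites at step 2
Step 3: cell (0,3)='.' (+6 fires, +6 burnt)
Step 4: cell (0,3)='.' (+5 fires, +6 burnt)
Step 5: cell (0,3)='.' (+3 fires, +5 burnt)
Step 6: cell (0,3)='.' (+0 fires, +3 burnt)
  fire out at step 6

2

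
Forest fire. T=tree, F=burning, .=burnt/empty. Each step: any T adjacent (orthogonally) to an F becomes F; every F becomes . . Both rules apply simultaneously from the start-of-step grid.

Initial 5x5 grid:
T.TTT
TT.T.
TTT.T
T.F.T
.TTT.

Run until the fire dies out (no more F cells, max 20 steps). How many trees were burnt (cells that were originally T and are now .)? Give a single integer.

Answer: 10

Derivation:
Step 1: +2 fires, +1 burnt (F count now 2)
Step 2: +3 fires, +2 burnt (F count now 3)
Step 3: +2 fires, +3 burnt (F count now 2)
Step 4: +2 fires, +2 burnt (F count now 2)
Step 5: +1 fires, +2 burnt (F count now 1)
Step 6: +0 fires, +1 burnt (F count now 0)
Fire out after step 6
Initially T: 16, now '.': 19
Total burnt (originally-T cells now '.'): 10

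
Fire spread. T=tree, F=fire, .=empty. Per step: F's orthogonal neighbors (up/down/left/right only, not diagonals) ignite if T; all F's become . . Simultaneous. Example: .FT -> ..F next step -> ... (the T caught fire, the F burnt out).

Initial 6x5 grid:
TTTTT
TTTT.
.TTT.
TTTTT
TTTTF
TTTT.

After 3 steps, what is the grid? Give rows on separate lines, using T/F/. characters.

Step 1: 2 trees catch fire, 1 burn out
  TTTTT
  TTTT.
  .TTT.
  TTTTF
  TTTF.
  TTTT.
Step 2: 3 trees catch fire, 2 burn out
  TTTTT
  TTTT.
  .TTT.
  TTTF.
  TTF..
  TTTF.
Step 3: 4 trees catch fire, 3 burn out
  TTTTT
  TTTT.
  .TTF.
  TTF..
  TF...
  TTF..

TTTTT
TTTT.
.TTF.
TTF..
TF...
TTF..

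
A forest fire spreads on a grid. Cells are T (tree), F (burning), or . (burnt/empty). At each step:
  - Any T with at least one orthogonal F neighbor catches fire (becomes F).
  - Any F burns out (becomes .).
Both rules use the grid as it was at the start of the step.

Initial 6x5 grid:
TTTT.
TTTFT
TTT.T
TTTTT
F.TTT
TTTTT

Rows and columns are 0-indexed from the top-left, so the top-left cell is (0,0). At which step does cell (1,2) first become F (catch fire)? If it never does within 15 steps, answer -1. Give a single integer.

Step 1: cell (1,2)='F' (+5 fires, +2 burnt)
  -> target ignites at step 1
Step 2: cell (1,2)='.' (+7 fires, +5 burnt)
Step 3: cell (1,2)='.' (+6 fires, +7 burnt)
Step 4: cell (1,2)='.' (+5 fires, +6 burnt)
Step 5: cell (1,2)='.' (+2 fires, +5 burnt)
Step 6: cell (1,2)='.' (+0 fires, +2 burnt)
  fire out at step 6

1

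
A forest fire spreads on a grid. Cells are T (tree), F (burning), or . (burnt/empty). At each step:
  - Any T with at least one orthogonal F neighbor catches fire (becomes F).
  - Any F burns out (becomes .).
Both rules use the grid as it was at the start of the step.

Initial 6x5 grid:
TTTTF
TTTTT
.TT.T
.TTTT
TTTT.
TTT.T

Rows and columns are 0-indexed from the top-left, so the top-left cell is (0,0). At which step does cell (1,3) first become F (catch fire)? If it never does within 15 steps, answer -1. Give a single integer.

Step 1: cell (1,3)='T' (+2 fires, +1 burnt)
Step 2: cell (1,3)='F' (+3 fires, +2 burnt)
  -> target ignites at step 2
Step 3: cell (1,3)='.' (+3 fires, +3 burnt)
Step 4: cell (1,3)='.' (+4 fires, +3 burnt)
Step 5: cell (1,3)='.' (+4 fires, +4 burnt)
Step 6: cell (1,3)='.' (+2 fires, +4 burnt)
Step 7: cell (1,3)='.' (+2 fires, +2 burnt)
Step 8: cell (1,3)='.' (+2 fires, +2 burnt)
Step 9: cell (1,3)='.' (+1 fires, +2 burnt)
Step 10: cell (1,3)='.' (+0 fires, +1 burnt)
  fire out at step 10

2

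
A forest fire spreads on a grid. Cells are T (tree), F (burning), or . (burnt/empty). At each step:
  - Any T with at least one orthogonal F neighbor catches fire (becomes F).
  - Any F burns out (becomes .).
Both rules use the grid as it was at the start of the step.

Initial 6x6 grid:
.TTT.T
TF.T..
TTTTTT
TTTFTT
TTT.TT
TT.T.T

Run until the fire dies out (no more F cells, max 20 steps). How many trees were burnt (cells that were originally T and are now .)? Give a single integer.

Answer: 24

Derivation:
Step 1: +6 fires, +2 burnt (F count now 6)
Step 2: +9 fires, +6 burnt (F count now 9)
Step 3: +5 fires, +9 burnt (F count now 5)
Step 4: +3 fires, +5 burnt (F count now 3)
Step 5: +1 fires, +3 burnt (F count now 1)
Step 6: +0 fires, +1 burnt (F count now 0)
Fire out after step 6
Initially T: 26, now '.': 34
Total burnt (originally-T cells now '.'): 24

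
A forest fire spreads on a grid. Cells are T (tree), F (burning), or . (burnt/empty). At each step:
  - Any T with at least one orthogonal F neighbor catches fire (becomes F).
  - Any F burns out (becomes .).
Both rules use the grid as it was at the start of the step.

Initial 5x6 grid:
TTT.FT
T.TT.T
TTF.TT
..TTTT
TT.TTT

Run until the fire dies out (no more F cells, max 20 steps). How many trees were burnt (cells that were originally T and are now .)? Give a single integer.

Answer: 19

Derivation:
Step 1: +4 fires, +2 burnt (F count now 4)
Step 2: +5 fires, +4 burnt (F count now 5)
Step 3: +5 fires, +5 burnt (F count now 5)
Step 4: +4 fires, +5 burnt (F count now 4)
Step 5: +1 fires, +4 burnt (F count now 1)
Step 6: +0 fires, +1 burnt (F count now 0)
Fire out after step 6
Initially T: 21, now '.': 28
Total burnt (originally-T cells now '.'): 19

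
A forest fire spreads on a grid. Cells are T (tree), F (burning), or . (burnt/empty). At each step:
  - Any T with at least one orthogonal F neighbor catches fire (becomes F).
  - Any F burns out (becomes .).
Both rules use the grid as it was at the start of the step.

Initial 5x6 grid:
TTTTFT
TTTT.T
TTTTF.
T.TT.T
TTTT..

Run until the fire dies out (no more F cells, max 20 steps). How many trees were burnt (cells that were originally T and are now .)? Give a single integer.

Answer: 21

Derivation:
Step 1: +3 fires, +2 burnt (F count now 3)
Step 2: +5 fires, +3 burnt (F count now 5)
Step 3: +5 fires, +5 burnt (F count now 5)
Step 4: +4 fires, +5 burnt (F count now 4)
Step 5: +3 fires, +4 burnt (F count now 3)
Step 6: +1 fires, +3 burnt (F count now 1)
Step 7: +0 fires, +1 burnt (F count now 0)
Fire out after step 7
Initially T: 22, now '.': 29
Total burnt (originally-T cells now '.'): 21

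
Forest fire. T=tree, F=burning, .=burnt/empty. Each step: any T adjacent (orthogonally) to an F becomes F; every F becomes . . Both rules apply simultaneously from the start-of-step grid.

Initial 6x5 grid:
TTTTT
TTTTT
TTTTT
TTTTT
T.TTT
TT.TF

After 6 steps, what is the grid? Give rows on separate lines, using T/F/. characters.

Step 1: 2 trees catch fire, 1 burn out
  TTTTT
  TTTTT
  TTTTT
  TTTTT
  T.TTF
  TT.F.
Step 2: 2 trees catch fire, 2 burn out
  TTTTT
  TTTTT
  TTTTT
  TTTTF
  T.TF.
  TT...
Step 3: 3 trees catch fire, 2 burn out
  TTTTT
  TTTTT
  TTTTF
  TTTF.
  T.F..
  TT...
Step 4: 3 trees catch fire, 3 burn out
  TTTTT
  TTTTF
  TTTF.
  TTF..
  T....
  TT...
Step 5: 4 trees catch fire, 3 burn out
  TTTTF
  TTTF.
  TTF..
  TF...
  T....
  TT...
Step 6: 4 trees catch fire, 4 burn out
  TTTF.
  TTF..
  TF...
  F....
  T....
  TT...

TTTF.
TTF..
TF...
F....
T....
TT...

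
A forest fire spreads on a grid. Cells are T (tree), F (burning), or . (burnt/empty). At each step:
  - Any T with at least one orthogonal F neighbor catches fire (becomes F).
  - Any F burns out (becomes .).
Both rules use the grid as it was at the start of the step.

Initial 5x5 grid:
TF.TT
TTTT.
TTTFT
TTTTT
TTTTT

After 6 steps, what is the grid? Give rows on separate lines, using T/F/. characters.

Step 1: 6 trees catch fire, 2 burn out
  F..TT
  TFTF.
  TTF.F
  TTTFT
  TTTTT
Step 2: 7 trees catch fire, 6 burn out
  ...FT
  F.F..
  TF...
  TTF.F
  TTTFT
Step 3: 5 trees catch fire, 7 burn out
  ....F
  .....
  F....
  TF...
  TTF.F
Step 4: 2 trees catch fire, 5 burn out
  .....
  .....
  .....
  F....
  TF...
Step 5: 1 trees catch fire, 2 burn out
  .....
  .....
  .....
  .....
  F....
Step 6: 0 trees catch fire, 1 burn out
  .....
  .....
  .....
  .....
  .....

.....
.....
.....
.....
.....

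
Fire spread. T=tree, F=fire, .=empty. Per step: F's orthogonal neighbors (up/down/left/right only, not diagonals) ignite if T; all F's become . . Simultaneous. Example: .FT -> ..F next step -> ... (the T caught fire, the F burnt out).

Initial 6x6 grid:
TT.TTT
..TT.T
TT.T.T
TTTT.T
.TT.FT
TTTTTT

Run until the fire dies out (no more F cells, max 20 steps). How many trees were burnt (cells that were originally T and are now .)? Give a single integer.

Step 1: +2 fires, +1 burnt (F count now 2)
Step 2: +3 fires, +2 burnt (F count now 3)
Step 3: +2 fires, +3 burnt (F count now 2)
Step 4: +3 fires, +2 burnt (F count now 3)
Step 5: +4 fires, +3 burnt (F count now 4)
Step 6: +3 fires, +4 burnt (F count now 3)
Step 7: +4 fires, +3 burnt (F count now 4)
Step 8: +2 fires, +4 burnt (F count now 2)
Step 9: +1 fires, +2 burnt (F count now 1)
Step 10: +0 fires, +1 burnt (F count now 0)
Fire out after step 10
Initially T: 26, now '.': 34
Total burnt (originally-T cells now '.'): 24

Answer: 24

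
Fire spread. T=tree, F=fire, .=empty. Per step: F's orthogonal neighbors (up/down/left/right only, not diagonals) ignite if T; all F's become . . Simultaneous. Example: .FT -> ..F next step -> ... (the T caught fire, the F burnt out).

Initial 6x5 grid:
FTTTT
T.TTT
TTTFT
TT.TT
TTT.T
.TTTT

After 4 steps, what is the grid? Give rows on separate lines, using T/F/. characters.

Step 1: 6 trees catch fire, 2 burn out
  .FTTT
  F.TFT
  TTF.F
  TT.FT
  TTT.T
  .TTTT
Step 2: 7 trees catch fire, 6 burn out
  ..FFT
  ..F.F
  FF...
  TT..F
  TTT.T
  .TTTT
Step 3: 4 trees catch fire, 7 burn out
  ....F
  .....
  .....
  FF...
  TTT.F
  .TTTT
Step 4: 3 trees catch fire, 4 burn out
  .....
  .....
  .....
  .....
  FFT..
  .TTTF

.....
.....
.....
.....
FFT..
.TTTF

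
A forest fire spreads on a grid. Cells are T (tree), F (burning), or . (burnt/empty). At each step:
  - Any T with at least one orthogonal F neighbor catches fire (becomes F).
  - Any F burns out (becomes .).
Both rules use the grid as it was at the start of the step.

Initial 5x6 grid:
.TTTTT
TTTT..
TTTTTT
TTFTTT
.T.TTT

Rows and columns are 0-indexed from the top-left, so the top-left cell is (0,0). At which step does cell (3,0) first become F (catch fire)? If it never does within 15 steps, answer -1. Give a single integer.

Step 1: cell (3,0)='T' (+3 fires, +1 burnt)
Step 2: cell (3,0)='F' (+7 fires, +3 burnt)
  -> target ignites at step 2
Step 3: cell (3,0)='.' (+7 fires, +7 burnt)
Step 4: cell (3,0)='.' (+5 fires, +7 burnt)
Step 5: cell (3,0)='.' (+1 fires, +5 burnt)
Step 6: cell (3,0)='.' (+1 fires, +1 burnt)
Step 7: cell (3,0)='.' (+0 fires, +1 burnt)
  fire out at step 7

2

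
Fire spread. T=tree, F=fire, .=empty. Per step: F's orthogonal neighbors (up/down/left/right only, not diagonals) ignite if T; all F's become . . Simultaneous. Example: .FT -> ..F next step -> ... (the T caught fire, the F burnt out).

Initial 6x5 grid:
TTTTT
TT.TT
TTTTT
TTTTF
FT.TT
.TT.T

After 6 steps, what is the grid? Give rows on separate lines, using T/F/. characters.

Step 1: 5 trees catch fire, 2 burn out
  TTTTT
  TT.TT
  TTTTF
  FTTF.
  .F.TF
  .TT.T
Step 2: 8 trees catch fire, 5 burn out
  TTTTT
  TT.TF
  FTTF.
  .FF..
  ...F.
  .FT.F
Step 3: 6 trees catch fire, 8 burn out
  TTTTF
  FT.F.
  .FF..
  .....
  .....
  ..F..
Step 4: 3 trees catch fire, 6 burn out
  FTTF.
  .F...
  .....
  .....
  .....
  .....
Step 5: 2 trees catch fire, 3 burn out
  .FF..
  .....
  .....
  .....
  .....
  .....
Step 6: 0 trees catch fire, 2 burn out
  .....
  .....
  .....
  .....
  .....
  .....

.....
.....
.....
.....
.....
.....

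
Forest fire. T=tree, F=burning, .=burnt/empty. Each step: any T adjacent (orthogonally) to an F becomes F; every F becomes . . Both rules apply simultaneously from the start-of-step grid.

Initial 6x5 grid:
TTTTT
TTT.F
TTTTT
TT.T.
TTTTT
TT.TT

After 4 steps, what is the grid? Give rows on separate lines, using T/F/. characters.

Step 1: 2 trees catch fire, 1 burn out
  TTTTF
  TTT..
  TTTTF
  TT.T.
  TTTTT
  TT.TT
Step 2: 2 trees catch fire, 2 burn out
  TTTF.
  TTT..
  TTTF.
  TT.T.
  TTTTT
  TT.TT
Step 3: 3 trees catch fire, 2 burn out
  TTF..
  TTT..
  TTF..
  TT.F.
  TTTTT
  TT.TT
Step 4: 4 trees catch fire, 3 burn out
  TF...
  TTF..
  TF...
  TT...
  TTTFT
  TT.TT

TF...
TTF..
TF...
TT...
TTTFT
TT.TT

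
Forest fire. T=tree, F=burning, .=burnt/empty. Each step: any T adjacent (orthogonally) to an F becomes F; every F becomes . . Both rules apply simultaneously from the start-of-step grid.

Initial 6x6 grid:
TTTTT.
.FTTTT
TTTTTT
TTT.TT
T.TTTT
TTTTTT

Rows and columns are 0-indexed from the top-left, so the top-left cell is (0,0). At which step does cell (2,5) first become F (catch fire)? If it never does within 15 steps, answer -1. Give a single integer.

Step 1: cell (2,5)='T' (+3 fires, +1 burnt)
Step 2: cell (2,5)='T' (+6 fires, +3 burnt)
Step 3: cell (2,5)='T' (+5 fires, +6 burnt)
Step 4: cell (2,5)='T' (+5 fires, +5 burnt)
Step 5: cell (2,5)='F' (+5 fires, +5 burnt)
  -> target ignites at step 5
Step 6: cell (2,5)='.' (+4 fires, +5 burnt)
Step 7: cell (2,5)='.' (+2 fires, +4 burnt)
Step 8: cell (2,5)='.' (+1 fires, +2 burnt)
Step 9: cell (2,5)='.' (+0 fires, +1 burnt)
  fire out at step 9

5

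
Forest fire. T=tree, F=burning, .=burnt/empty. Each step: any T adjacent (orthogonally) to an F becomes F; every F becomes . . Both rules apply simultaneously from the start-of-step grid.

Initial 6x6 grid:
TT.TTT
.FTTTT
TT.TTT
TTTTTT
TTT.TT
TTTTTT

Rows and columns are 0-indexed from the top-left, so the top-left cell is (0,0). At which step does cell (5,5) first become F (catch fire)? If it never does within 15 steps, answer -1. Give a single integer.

Step 1: cell (5,5)='T' (+3 fires, +1 burnt)
Step 2: cell (5,5)='T' (+4 fires, +3 burnt)
Step 3: cell (5,5)='T' (+6 fires, +4 burnt)
Step 4: cell (5,5)='T' (+7 fires, +6 burnt)
Step 5: cell (5,5)='T' (+5 fires, +7 burnt)
Step 6: cell (5,5)='T' (+3 fires, +5 burnt)
Step 7: cell (5,5)='T' (+2 fires, +3 burnt)
Step 8: cell (5,5)='F' (+1 fires, +2 burnt)
  -> target ignites at step 8
Step 9: cell (5,5)='.' (+0 fires, +1 burnt)
  fire out at step 9

8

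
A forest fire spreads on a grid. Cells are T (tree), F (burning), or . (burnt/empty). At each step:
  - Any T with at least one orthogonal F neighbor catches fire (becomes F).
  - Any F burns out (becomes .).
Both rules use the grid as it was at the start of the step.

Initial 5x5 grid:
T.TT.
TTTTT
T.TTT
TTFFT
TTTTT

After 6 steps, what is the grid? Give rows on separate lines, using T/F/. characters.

Step 1: 6 trees catch fire, 2 burn out
  T.TT.
  TTTTT
  T.FFT
  TF..F
  TTFFT
Step 2: 6 trees catch fire, 6 burn out
  T.TT.
  TTFFT
  T...F
  F....
  TF..F
Step 3: 6 trees catch fire, 6 burn out
  T.FF.
  TF..F
  F....
  .....
  F....
Step 4: 1 trees catch fire, 6 burn out
  T....
  F....
  .....
  .....
  .....
Step 5: 1 trees catch fire, 1 burn out
  F....
  .....
  .....
  .....
  .....
Step 6: 0 trees catch fire, 1 burn out
  .....
  .....
  .....
  .....
  .....

.....
.....
.....
.....
.....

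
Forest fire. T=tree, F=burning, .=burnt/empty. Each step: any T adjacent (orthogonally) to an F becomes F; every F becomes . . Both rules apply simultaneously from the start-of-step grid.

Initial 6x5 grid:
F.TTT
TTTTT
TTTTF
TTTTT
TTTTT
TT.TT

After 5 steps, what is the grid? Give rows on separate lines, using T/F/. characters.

Step 1: 4 trees catch fire, 2 burn out
  ..TTT
  FTTTF
  TTTF.
  TTTTF
  TTTTT
  TT.TT
Step 2: 7 trees catch fire, 4 burn out
  ..TTF
  .FTF.
  FTF..
  TTTF.
  TTTTF
  TT.TT
Step 3: 7 trees catch fire, 7 burn out
  ..TF.
  ..F..
  .F...
  FTF..
  TTTF.
  TT.TF
Step 4: 5 trees catch fire, 7 burn out
  ..F..
  .....
  .....
  .F...
  FTF..
  TT.F.
Step 5: 2 trees catch fire, 5 burn out
  .....
  .....
  .....
  .....
  .F...
  FT...

.....
.....
.....
.....
.F...
FT...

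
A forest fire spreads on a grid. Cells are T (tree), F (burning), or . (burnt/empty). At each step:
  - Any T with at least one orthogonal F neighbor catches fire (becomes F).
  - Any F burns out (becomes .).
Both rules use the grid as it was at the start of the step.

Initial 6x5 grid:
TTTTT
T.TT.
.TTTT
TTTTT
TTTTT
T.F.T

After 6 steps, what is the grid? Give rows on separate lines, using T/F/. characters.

Step 1: 1 trees catch fire, 1 burn out
  TTTTT
  T.TT.
  .TTTT
  TTTTT
  TTFTT
  T...T
Step 2: 3 trees catch fire, 1 burn out
  TTTTT
  T.TT.
  .TTTT
  TTFTT
  TF.FT
  T...T
Step 3: 5 trees catch fire, 3 burn out
  TTTTT
  T.TT.
  .TFTT
  TF.FT
  F...F
  T...T
Step 4: 7 trees catch fire, 5 burn out
  TTTTT
  T.FT.
  .F.FT
  F...F
  .....
  F...F
Step 5: 3 trees catch fire, 7 burn out
  TTFTT
  T..F.
  ....F
  .....
  .....
  .....
Step 6: 2 trees catch fire, 3 burn out
  TF.FT
  T....
  .....
  .....
  .....
  .....

TF.FT
T....
.....
.....
.....
.....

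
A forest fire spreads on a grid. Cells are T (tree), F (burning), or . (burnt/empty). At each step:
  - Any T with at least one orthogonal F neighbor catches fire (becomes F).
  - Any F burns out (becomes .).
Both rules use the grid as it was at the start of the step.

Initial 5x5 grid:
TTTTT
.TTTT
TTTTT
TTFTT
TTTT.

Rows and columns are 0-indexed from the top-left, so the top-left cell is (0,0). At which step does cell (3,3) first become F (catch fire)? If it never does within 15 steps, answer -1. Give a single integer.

Step 1: cell (3,3)='F' (+4 fires, +1 burnt)
  -> target ignites at step 1
Step 2: cell (3,3)='.' (+7 fires, +4 burnt)
Step 3: cell (3,3)='.' (+6 fires, +7 burnt)
Step 4: cell (3,3)='.' (+3 fires, +6 burnt)
Step 5: cell (3,3)='.' (+2 fires, +3 burnt)
Step 6: cell (3,3)='.' (+0 fires, +2 burnt)
  fire out at step 6

1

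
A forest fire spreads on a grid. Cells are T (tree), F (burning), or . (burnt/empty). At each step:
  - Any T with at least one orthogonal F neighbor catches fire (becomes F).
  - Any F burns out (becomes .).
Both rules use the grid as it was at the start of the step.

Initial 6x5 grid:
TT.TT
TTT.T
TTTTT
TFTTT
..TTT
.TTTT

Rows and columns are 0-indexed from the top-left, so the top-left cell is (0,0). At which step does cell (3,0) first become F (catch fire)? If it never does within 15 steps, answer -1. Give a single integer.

Step 1: cell (3,0)='F' (+3 fires, +1 burnt)
  -> target ignites at step 1
Step 2: cell (3,0)='.' (+5 fires, +3 burnt)
Step 3: cell (3,0)='.' (+7 fires, +5 burnt)
Step 4: cell (3,0)='.' (+5 fires, +7 burnt)
Step 5: cell (3,0)='.' (+2 fires, +5 burnt)
Step 6: cell (3,0)='.' (+1 fires, +2 burnt)
Step 7: cell (3,0)='.' (+1 fires, +1 burnt)
Step 8: cell (3,0)='.' (+0 fires, +1 burnt)
  fire out at step 8

1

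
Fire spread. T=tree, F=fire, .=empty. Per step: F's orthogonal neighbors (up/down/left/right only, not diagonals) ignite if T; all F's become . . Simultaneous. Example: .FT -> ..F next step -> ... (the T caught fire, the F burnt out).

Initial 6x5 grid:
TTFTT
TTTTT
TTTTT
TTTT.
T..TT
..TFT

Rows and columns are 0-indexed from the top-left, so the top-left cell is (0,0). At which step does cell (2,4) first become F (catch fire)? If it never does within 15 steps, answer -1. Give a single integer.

Step 1: cell (2,4)='T' (+6 fires, +2 burnt)
Step 2: cell (2,4)='T' (+7 fires, +6 burnt)
Step 3: cell (2,4)='T' (+5 fires, +7 burnt)
Step 4: cell (2,4)='F' (+3 fires, +5 burnt)
  -> target ignites at step 4
Step 5: cell (2,4)='.' (+1 fires, +3 burnt)
Step 6: cell (2,4)='.' (+1 fires, +1 burnt)
Step 7: cell (2,4)='.' (+0 fires, +1 burnt)
  fire out at step 7

4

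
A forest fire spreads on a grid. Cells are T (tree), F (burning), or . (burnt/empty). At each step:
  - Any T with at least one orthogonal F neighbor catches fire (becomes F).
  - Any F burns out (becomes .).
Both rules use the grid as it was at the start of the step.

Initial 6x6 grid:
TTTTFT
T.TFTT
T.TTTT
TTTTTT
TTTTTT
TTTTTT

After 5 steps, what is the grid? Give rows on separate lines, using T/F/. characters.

Step 1: 5 trees catch fire, 2 burn out
  TTTF.F
  T.F.FT
  T.TFTT
  TTTTTT
  TTTTTT
  TTTTTT
Step 2: 5 trees catch fire, 5 burn out
  TTF...
  T....F
  T.F.FT
  TTTFTT
  TTTTTT
  TTTTTT
Step 3: 5 trees catch fire, 5 burn out
  TF....
  T.....
  T....F
  TTF.FT
  TTTFTT
  TTTTTT
Step 4: 6 trees catch fire, 5 burn out
  F.....
  T.....
  T.....
  TF...F
  TTF.FT
  TTTFTT
Step 5: 6 trees catch fire, 6 burn out
  ......
  F.....
  T.....
  F.....
  TF...F
  TTF.FT

......
F.....
T.....
F.....
TF...F
TTF.FT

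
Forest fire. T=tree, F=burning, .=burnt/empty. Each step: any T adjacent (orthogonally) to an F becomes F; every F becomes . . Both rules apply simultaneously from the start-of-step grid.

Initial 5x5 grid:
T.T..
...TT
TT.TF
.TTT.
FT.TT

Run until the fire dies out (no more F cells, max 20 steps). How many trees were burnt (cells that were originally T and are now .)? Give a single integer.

Answer: 11

Derivation:
Step 1: +3 fires, +2 burnt (F count now 3)
Step 2: +3 fires, +3 burnt (F count now 3)
Step 3: +3 fires, +3 burnt (F count now 3)
Step 4: +2 fires, +3 burnt (F count now 2)
Step 5: +0 fires, +2 burnt (F count now 0)
Fire out after step 5
Initially T: 13, now '.': 23
Total burnt (originally-T cells now '.'): 11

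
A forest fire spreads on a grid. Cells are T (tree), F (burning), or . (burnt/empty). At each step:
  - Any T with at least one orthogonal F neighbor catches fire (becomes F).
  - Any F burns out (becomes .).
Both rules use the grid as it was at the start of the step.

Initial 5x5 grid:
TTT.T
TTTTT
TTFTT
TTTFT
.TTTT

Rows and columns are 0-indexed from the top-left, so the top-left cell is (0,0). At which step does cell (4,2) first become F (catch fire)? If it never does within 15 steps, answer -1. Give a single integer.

Step 1: cell (4,2)='T' (+6 fires, +2 burnt)
Step 2: cell (4,2)='F' (+8 fires, +6 burnt)
  -> target ignites at step 2
Step 3: cell (4,2)='.' (+5 fires, +8 burnt)
Step 4: cell (4,2)='.' (+2 fires, +5 burnt)
Step 5: cell (4,2)='.' (+0 fires, +2 burnt)
  fire out at step 5

2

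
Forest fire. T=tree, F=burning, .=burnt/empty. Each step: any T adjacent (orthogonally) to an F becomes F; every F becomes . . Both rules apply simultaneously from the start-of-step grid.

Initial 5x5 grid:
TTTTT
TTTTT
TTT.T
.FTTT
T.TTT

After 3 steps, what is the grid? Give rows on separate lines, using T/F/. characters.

Step 1: 2 trees catch fire, 1 burn out
  TTTTT
  TTTTT
  TFT.T
  ..FTT
  T.TTT
Step 2: 5 trees catch fire, 2 burn out
  TTTTT
  TFTTT
  F.F.T
  ...FT
  T.FTT
Step 3: 5 trees catch fire, 5 burn out
  TFTTT
  F.FTT
  ....T
  ....F
  T..FT

TFTTT
F.FTT
....T
....F
T..FT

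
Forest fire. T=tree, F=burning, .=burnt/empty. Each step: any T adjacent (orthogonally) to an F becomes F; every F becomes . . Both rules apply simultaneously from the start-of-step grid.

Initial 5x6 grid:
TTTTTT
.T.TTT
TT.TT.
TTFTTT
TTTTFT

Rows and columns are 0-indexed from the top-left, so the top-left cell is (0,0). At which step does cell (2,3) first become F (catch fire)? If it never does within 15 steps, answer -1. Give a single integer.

Step 1: cell (2,3)='T' (+6 fires, +2 burnt)
Step 2: cell (2,3)='F' (+6 fires, +6 burnt)
  -> target ignites at step 2
Step 3: cell (2,3)='.' (+5 fires, +6 burnt)
Step 4: cell (2,3)='.' (+4 fires, +5 burnt)
Step 5: cell (2,3)='.' (+3 fires, +4 burnt)
Step 6: cell (2,3)='.' (+0 fires, +3 burnt)
  fire out at step 6

2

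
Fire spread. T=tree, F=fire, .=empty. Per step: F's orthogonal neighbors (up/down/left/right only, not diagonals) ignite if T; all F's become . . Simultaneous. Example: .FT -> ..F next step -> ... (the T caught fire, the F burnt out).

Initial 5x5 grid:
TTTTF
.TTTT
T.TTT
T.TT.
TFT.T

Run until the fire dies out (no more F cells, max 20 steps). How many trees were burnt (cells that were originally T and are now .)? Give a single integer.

Answer: 17

Derivation:
Step 1: +4 fires, +2 burnt (F count now 4)
Step 2: +5 fires, +4 burnt (F count now 5)
Step 3: +6 fires, +5 burnt (F count now 6)
Step 4: +2 fires, +6 burnt (F count now 2)
Step 5: +0 fires, +2 burnt (F count now 0)
Fire out after step 5
Initially T: 18, now '.': 24
Total burnt (originally-T cells now '.'): 17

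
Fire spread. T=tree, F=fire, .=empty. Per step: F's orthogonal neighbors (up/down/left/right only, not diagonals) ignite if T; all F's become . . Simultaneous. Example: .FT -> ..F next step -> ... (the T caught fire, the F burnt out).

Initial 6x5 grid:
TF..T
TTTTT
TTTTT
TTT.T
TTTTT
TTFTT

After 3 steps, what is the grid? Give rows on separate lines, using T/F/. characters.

Step 1: 5 trees catch fire, 2 burn out
  F...T
  TFTTT
  TTTTT
  TTT.T
  TTFTT
  TF.FT
Step 2: 8 trees catch fire, 5 burn out
  ....T
  F.FTT
  TFTTT
  TTF.T
  TF.FT
  F...F
Step 3: 6 trees catch fire, 8 burn out
  ....T
  ...FT
  F.FTT
  TF..T
  F...F
  .....

....T
...FT
F.FTT
TF..T
F...F
.....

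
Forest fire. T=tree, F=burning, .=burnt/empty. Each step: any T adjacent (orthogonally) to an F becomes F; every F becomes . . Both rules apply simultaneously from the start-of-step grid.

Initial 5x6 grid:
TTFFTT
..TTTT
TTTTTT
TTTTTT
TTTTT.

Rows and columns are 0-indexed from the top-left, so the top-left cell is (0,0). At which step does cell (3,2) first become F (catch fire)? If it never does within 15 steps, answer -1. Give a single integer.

Step 1: cell (3,2)='T' (+4 fires, +2 burnt)
Step 2: cell (3,2)='T' (+5 fires, +4 burnt)
Step 3: cell (3,2)='F' (+5 fires, +5 burnt)
  -> target ignites at step 3
Step 4: cell (3,2)='.' (+6 fires, +5 burnt)
Step 5: cell (3,2)='.' (+4 fires, +6 burnt)
Step 6: cell (3,2)='.' (+1 fires, +4 burnt)
Step 7: cell (3,2)='.' (+0 fires, +1 burnt)
  fire out at step 7

3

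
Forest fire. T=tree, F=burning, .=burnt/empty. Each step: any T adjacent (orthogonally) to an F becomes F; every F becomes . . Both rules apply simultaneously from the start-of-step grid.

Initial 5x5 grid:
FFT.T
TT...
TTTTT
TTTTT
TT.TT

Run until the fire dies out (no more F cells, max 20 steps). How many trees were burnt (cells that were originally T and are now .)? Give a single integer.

Answer: 17

Derivation:
Step 1: +3 fires, +2 burnt (F count now 3)
Step 2: +2 fires, +3 burnt (F count now 2)
Step 3: +3 fires, +2 burnt (F count now 3)
Step 4: +4 fires, +3 burnt (F count now 4)
Step 5: +2 fires, +4 burnt (F count now 2)
Step 6: +2 fires, +2 burnt (F count now 2)
Step 7: +1 fires, +2 burnt (F count now 1)
Step 8: +0 fires, +1 burnt (F count now 0)
Fire out after step 8
Initially T: 18, now '.': 24
Total burnt (originally-T cells now '.'): 17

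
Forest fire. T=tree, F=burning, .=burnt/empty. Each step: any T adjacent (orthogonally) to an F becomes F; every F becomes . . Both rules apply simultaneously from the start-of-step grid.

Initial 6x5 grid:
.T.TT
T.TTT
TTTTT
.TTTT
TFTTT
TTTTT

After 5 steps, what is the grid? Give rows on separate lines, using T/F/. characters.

Step 1: 4 trees catch fire, 1 burn out
  .T.TT
  T.TTT
  TTTTT
  .FTTT
  F.FTT
  TFTTT
Step 2: 5 trees catch fire, 4 burn out
  .T.TT
  T.TTT
  TFTTT
  ..FTT
  ...FT
  F.FTT
Step 3: 5 trees catch fire, 5 burn out
  .T.TT
  T.TTT
  F.FTT
  ...FT
  ....F
  ...FT
Step 4: 5 trees catch fire, 5 burn out
  .T.TT
  F.FTT
  ...FT
  ....F
  .....
  ....F
Step 5: 2 trees catch fire, 5 burn out
  .T.TT
  ...FT
  ....F
  .....
  .....
  .....

.T.TT
...FT
....F
.....
.....
.....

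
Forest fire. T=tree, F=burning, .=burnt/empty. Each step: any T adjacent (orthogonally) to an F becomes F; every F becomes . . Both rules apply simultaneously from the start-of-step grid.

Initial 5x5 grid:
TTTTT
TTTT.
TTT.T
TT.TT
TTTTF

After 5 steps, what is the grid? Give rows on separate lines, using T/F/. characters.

Step 1: 2 trees catch fire, 1 burn out
  TTTTT
  TTTT.
  TTT.T
  TT.TF
  TTTF.
Step 2: 3 trees catch fire, 2 burn out
  TTTTT
  TTTT.
  TTT.F
  TT.F.
  TTF..
Step 3: 1 trees catch fire, 3 burn out
  TTTTT
  TTTT.
  TTT..
  TT...
  TF...
Step 4: 2 trees catch fire, 1 burn out
  TTTTT
  TTTT.
  TTT..
  TF...
  F....
Step 5: 2 trees catch fire, 2 burn out
  TTTTT
  TTTT.
  TFT..
  F....
  .....

TTTTT
TTTT.
TFT..
F....
.....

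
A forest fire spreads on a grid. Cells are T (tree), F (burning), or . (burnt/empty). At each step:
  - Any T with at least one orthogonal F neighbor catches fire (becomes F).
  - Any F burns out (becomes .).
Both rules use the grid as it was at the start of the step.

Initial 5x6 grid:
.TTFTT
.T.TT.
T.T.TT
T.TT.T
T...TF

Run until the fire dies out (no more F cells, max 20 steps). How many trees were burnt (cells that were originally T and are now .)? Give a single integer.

Answer: 11

Derivation:
Step 1: +5 fires, +2 burnt (F count now 5)
Step 2: +4 fires, +5 burnt (F count now 4)
Step 3: +2 fires, +4 burnt (F count now 2)
Step 4: +0 fires, +2 burnt (F count now 0)
Fire out after step 4
Initially T: 17, now '.': 24
Total burnt (originally-T cells now '.'): 11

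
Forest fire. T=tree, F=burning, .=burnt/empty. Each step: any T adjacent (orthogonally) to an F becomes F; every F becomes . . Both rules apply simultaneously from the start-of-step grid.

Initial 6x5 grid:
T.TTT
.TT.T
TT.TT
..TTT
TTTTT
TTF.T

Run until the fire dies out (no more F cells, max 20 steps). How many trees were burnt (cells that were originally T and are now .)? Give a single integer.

Answer: 21

Derivation:
Step 1: +2 fires, +1 burnt (F count now 2)
Step 2: +4 fires, +2 burnt (F count now 4)
Step 3: +3 fires, +4 burnt (F count now 3)
Step 4: +3 fires, +3 burnt (F count now 3)
Step 5: +1 fires, +3 burnt (F count now 1)
Step 6: +1 fires, +1 burnt (F count now 1)
Step 7: +1 fires, +1 burnt (F count now 1)
Step 8: +1 fires, +1 burnt (F count now 1)
Step 9: +1 fires, +1 burnt (F count now 1)
Step 10: +1 fires, +1 burnt (F count now 1)
Step 11: +1 fires, +1 burnt (F count now 1)
Step 12: +1 fires, +1 burnt (F count now 1)
Step 13: +1 fires, +1 burnt (F count now 1)
Step 14: +0 fires, +1 burnt (F count now 0)
Fire out after step 14
Initially T: 22, now '.': 29
Total burnt (originally-T cells now '.'): 21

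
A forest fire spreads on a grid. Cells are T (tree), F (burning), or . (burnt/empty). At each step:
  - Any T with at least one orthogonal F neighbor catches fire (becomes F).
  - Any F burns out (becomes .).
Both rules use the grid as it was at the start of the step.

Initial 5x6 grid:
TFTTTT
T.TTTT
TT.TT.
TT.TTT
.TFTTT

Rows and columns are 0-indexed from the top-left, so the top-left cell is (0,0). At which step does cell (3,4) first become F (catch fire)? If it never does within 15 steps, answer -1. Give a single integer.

Step 1: cell (3,4)='T' (+4 fires, +2 burnt)
Step 2: cell (3,4)='T' (+6 fires, +4 burnt)
Step 3: cell (3,4)='F' (+8 fires, +6 burnt)
  -> target ignites at step 3
Step 4: cell (3,4)='.' (+4 fires, +8 burnt)
Step 5: cell (3,4)='.' (+1 fires, +4 burnt)
Step 6: cell (3,4)='.' (+0 fires, +1 burnt)
  fire out at step 6

3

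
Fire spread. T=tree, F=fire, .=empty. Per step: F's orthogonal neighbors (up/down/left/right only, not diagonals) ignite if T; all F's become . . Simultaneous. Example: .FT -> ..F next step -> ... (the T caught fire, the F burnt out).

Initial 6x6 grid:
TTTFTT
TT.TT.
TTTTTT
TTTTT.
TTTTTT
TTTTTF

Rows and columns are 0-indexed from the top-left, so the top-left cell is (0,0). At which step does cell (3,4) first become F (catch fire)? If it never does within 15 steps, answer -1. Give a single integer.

Step 1: cell (3,4)='T' (+5 fires, +2 burnt)
Step 2: cell (3,4)='T' (+6 fires, +5 burnt)
Step 3: cell (3,4)='F' (+8 fires, +6 burnt)
  -> target ignites at step 3
Step 4: cell (3,4)='.' (+6 fires, +8 burnt)
Step 5: cell (3,4)='.' (+4 fires, +6 burnt)
Step 6: cell (3,4)='.' (+2 fires, +4 burnt)
Step 7: cell (3,4)='.' (+0 fires, +2 burnt)
  fire out at step 7

3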